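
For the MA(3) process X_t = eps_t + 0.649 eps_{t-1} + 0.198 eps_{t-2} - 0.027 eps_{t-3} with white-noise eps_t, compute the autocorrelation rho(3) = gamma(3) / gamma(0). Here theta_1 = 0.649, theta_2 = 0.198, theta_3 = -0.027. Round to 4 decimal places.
\rho(3) = -0.0185

For an MA(q) process with theta_0 = 1, the autocovariance is
  gamma(k) = sigma^2 * sum_{i=0..q-k} theta_i * theta_{i+k},
and rho(k) = gamma(k) / gamma(0). Sigma^2 cancels.
  numerator   = (1)*(-0.027) = -0.027.
  denominator = (1)^2 + (0.649)^2 + (0.198)^2 + (-0.027)^2 = 1.461134.
  rho(3) = -0.027 / 1.461134 = -0.0185.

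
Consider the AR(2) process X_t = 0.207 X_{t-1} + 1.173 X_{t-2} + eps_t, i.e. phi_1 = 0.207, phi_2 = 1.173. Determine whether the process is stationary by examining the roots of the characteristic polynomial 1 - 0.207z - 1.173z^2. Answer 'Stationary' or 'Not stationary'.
\text{Not stationary}

The AR(p) characteristic polynomial is P(z) = 1 - 0.207z - 1.173z^2.
Stationarity requires all roots to lie outside the unit circle, i.e. |z| > 1 for every root.
Set 1 + (-0.207) z + (-1.173) z^2 = 0, i.e. a z^2 + b z + c = 0 with a = -1.173, b = -0.207, c = 1.
Discriminant D = b^2 - 4ac = (-0.207)^2 - 4*(-1.173)*1 = 0.042849 - (-4.692) = 4.734849.
D >= 0, so the roots are real: z = (-b +/- sqrt(D)) / (2a) = (0.207 +/- 2.175971) / (-2.346).
  z_1 = (0.207 + 2.175971) / (-2.346) = -1.0158,   |z_1| = 1.0158.
  z_2 = (0.207 - 2.175971) / (-2.346) = 0.8393,   |z_2| = 0.8393.
Moduli of all roots: 1.0158, 0.8393.
All moduli strictly greater than 1? No.
Verdict: Not stationary.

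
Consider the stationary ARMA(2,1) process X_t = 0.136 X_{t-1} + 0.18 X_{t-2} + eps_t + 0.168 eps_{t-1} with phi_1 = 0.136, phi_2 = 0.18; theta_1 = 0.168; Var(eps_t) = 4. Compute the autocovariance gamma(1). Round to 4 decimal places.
\gamma(1) = 1.5837

Multiply the model equation by X_{t-k} and take expectations. With theta_0 = psi_0 = 1 and psi_j the MA(infinity) weights, this gives
  gamma(k) - sum_i phi_i gamma(k-i) = c_k,
  c_k = sigma^2 * sum_{j=k..q} theta_j psi_{j-k}   (c_k = 0 for k > q),
using gamma(-m) = gamma(m).
psi-weights needed (psi_j = theta_j + sum_i phi_i psi_{j-i}):
  psi_1 = theta_1 + phi_1 = 0.168 + (0.136) = 0.304
Right-hand sides:
  c_0 = sigma^2 (1 + theta_1 psi_1) = 4 * (1 + (0.168)(0.304)) = 4 * 1.051072 = 4.204288
  c_1 = sigma^2 theta_1 = 4 * (0.168) = 0.672
  c_2 = 0
Equations for k = 0, 1, 2 (AR order 2, c_2 = 0):
  (E0) gamma(0) = phi_1 gamma(1) + phi_2 gamma(2) + c_0
  (E1) gamma(1) = phi_1 gamma(0) + phi_2 gamma(1) + c_1
  (E2) gamma(2) = phi_1 gamma(1) + phi_2 gamma(0)
From (E1): gamma(1) = A gamma(0) + B with
  A = phi_1 / (1 - phi_2) = 0.136 / 0.82 = 0.165854,   B = c_1 / (1 - phi_2) = 0.672 / 0.82 = 0.819512.
Insert (E2) into (E0): gamma(0) (1 - phi_2^2) = phi_1 (1 + phi_2) gamma(1) + c_0.
  phi_1 (1 + phi_2) = (0.136)(1.18) = 0.16048,   1 - phi_2^2 = 0.9676.
Replace gamma(1) by A gamma(0) + B and collect gamma(0):
  gamma(0) [0.9676 - (0.16048)(0.165854)] = (0.16048)(0.819512) + 4.204288
  gamma(0) * 0.940984 = 4.335803
  gamma(0) = 4.335803 / 0.940984 = 4.607734.
  gamma(1) = A gamma(0) + B = (0.165854)(4.607734) + (0.819512) = 1.583722.
Therefore gamma(1) = 1.5837 (to 4 decimal places).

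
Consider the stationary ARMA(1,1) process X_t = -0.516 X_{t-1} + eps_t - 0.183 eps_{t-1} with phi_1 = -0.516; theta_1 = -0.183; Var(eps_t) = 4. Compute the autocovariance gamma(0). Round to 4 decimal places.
\gamma(0) = 6.6636

Multiply the model equation by X_{t-k} and take expectations. With theta_0 = psi_0 = 1 and psi_j the MA(infinity) weights, this gives
  gamma(k) - sum_i phi_i gamma(k-i) = c_k,
  c_k = sigma^2 * sum_{j=k..q} theta_j psi_{j-k}   (c_k = 0 for k > q),
using gamma(-m) = gamma(m).
psi-weights needed (psi_j = theta_j + sum_i phi_i psi_{j-i}):
  psi_1 = theta_1 + phi_1 = -0.183 + (-0.516) = -0.699
Right-hand sides:
  c_0 = sigma^2 (1 + theta_1 psi_1) = 4 * (1 + (-0.183)(-0.699)) = 4 * 1.127917 = 4.511668
  c_1 = sigma^2 theta_1 = 4 * (-0.183) = -0.732
  c_2 = 0
Equations for k = 0 and k = 1 (AR order 1):
  gamma(0) = phi_1 gamma(1) + c_0
  gamma(1) = phi_1 gamma(0) + c_1
Substituting the second into the first: gamma(0) (1 - phi_1^2) = c_0 + phi_1 c_1, so
  gamma(0) = (c_0 + phi_1 c_1) / (1 - phi_1^2) = (4.511668 + (-0.516)(-0.732)) / (1 - (-0.516)^2) = 4.88938 / 0.733744 = 6.663605.
Therefore gamma(0) = 6.6636 (to 4 decimal places).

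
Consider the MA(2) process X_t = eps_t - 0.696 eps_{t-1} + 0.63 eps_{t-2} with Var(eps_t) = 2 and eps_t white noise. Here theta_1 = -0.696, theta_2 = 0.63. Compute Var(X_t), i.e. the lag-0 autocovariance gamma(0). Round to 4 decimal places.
\gamma(0) = 3.7626

For an MA(q) process X_t = eps_t + sum_i theta_i eps_{t-i} with
Var(eps_t) = sigma^2, the variance is
  gamma(0) = sigma^2 * (1 + sum_i theta_i^2).
  sum_i theta_i^2 = (-0.696)^2 + (0.63)^2 = 0.484416 + 0.3969 = 0.881316.
  gamma(0) = 2 * (1 + 0.881316) = 2 * 1.881316 = 3.762632, which rounds to 3.7626.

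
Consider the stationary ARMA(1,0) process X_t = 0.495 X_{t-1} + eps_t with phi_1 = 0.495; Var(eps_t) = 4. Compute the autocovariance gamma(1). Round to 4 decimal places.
\gamma(1) = 2.6226

Multiply the model equation by X_{t-k} and take expectations. With theta_0 = psi_0 = 1 and psi_j the MA(infinity) weights, this gives
  gamma(k) - sum_i phi_i gamma(k-i) = c_k,
  c_k = sigma^2 * sum_{j=k..q} theta_j psi_{j-k}   (c_k = 0 for k > q),
using gamma(-m) = gamma(m).
Pure AR (q = 0): c_0 = sigma^2 = 4, c_k = 0 for k >= 1.
Equations for k = 0 and k = 1 (AR order 1):
  gamma(0) = phi_1 gamma(1) + c_0
  gamma(1) = phi_1 gamma(0) + c_1
Substituting the second into the first: gamma(0) (1 - phi_1^2) = c_0 + phi_1 c_1, so
  gamma(0) = c_0 / (1 - phi_1^2) = 4 / (1 - (0.495)^2) = 4 / 0.754975 = 5.298189.
  gamma(1) = phi_1 gamma(0) = (0.495)(5.298189) = 2.622603.
Therefore gamma(1) = 2.6226 (to 4 decimal places).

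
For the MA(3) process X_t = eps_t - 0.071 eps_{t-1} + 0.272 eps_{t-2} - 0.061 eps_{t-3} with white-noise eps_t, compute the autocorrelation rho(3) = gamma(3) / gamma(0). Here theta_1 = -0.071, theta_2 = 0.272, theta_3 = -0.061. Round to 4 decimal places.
\rho(3) = -0.0563

For an MA(q) process with theta_0 = 1, the autocovariance is
  gamma(k) = sigma^2 * sum_{i=0..q-k} theta_i * theta_{i+k},
and rho(k) = gamma(k) / gamma(0). Sigma^2 cancels.
  numerator   = (1)*(-0.061) = -0.061.
  denominator = (1)^2 + (-0.071)^2 + (0.272)^2 + (-0.061)^2 = 1.082746.
  rho(3) = -0.061 / 1.082746 = -0.0563.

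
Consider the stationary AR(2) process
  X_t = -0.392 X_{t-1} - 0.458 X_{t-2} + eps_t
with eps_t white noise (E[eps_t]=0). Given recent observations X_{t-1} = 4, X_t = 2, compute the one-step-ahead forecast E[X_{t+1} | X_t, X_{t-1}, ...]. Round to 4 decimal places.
E[X_{t+1} \mid \mathcal F_t] = -2.6160

For an AR(p) model X_t = c + sum_i phi_i X_{t-i} + eps_t, the
one-step-ahead conditional mean is
  E[X_{t+1} | X_t, ...] = c + sum_i phi_i X_{t+1-i}.
Substitute known values:
  E[X_{t+1} | ...] = (-0.392) * (2) + (-0.458) * (4)
                   = -2.6160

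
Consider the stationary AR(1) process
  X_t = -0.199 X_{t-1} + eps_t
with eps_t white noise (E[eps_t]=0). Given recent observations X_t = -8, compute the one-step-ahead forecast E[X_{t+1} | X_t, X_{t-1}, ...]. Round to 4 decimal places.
E[X_{t+1} \mid \mathcal F_t] = 1.5920

For an AR(p) model X_t = c + sum_i phi_i X_{t-i} + eps_t, the
one-step-ahead conditional mean is
  E[X_{t+1} | X_t, ...] = c + sum_i phi_i X_{t+1-i}.
Substitute known values:
  E[X_{t+1} | ...] = (-0.199) * (-8)
                   = 1.5920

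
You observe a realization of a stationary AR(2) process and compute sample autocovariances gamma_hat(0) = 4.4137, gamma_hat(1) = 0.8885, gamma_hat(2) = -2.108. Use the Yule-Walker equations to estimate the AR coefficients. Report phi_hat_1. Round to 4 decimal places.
\hat\phi_{1} = 0.3100

The Yule-Walker equations for an AR(p) process read, in matrix form,
  Gamma_p phi = r_p,   with   (Gamma_p)_{ij} = gamma(|i - j|),
                       (r_p)_i = gamma(i),   i,j = 1..p.
Substitute the sample gammas (Toeplitz matrix and right-hand side of size 2):
  Gamma_p = [[4.4137, 0.8885], [0.8885, 4.4137]]
  r_p     = [0.8885, -2.108]
Written out:
  4.4137 phi_1 + 0.8885 phi_2 = 0.8885
  0.8885 phi_1 + 4.4137 phi_2 = -2.108
Solve by Cramer's rule:
  det = gamma(0)^2 - gamma(1)^2 = (4.4137)^2 - (0.8885)^2 = 19.48074769 - 0.78943225 = 18.69131544
  phi_hat_1 = [gamma(1) gamma(0) - gamma(1) gamma(2)] / det = [(0.8885)(4.4137) - (0.8885)(-2.108)] / 18.69131544 = 5.79453045 / 18.69131544 = 0.31
  phi_hat_2 = [gamma(0) gamma(2) - gamma(1)^2] / det = [(4.4137)(-2.108) - (0.8885)^2] / 18.69131544 = -10.09351185 / 18.69131544 = -0.54
So phi_hat = [0.3100, -0.5400].
Therefore phi_hat_1 = 0.3100.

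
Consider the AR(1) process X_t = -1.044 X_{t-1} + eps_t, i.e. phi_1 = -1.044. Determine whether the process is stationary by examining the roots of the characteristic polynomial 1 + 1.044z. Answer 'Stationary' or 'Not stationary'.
\text{Not stationary}

The AR(p) characteristic polynomial is P(z) = 1 + 1.044z.
Stationarity requires all roots to lie outside the unit circle, i.e. |z| > 1 for every root.
This is linear in z: 1 + (1.044) z = 0  =>  z = -1/(1.044) = -0.957854,  |z| = 0.957854.
Moduli of all roots: 0.9579.
All moduli strictly greater than 1? No.
Verdict: Not stationary.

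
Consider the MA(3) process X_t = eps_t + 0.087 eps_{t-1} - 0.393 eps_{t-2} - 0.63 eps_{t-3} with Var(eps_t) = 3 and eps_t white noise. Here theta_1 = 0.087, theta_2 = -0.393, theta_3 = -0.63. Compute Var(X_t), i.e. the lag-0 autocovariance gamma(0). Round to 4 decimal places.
\gamma(0) = 4.6768

For an MA(q) process X_t = eps_t + sum_i theta_i eps_{t-i} with
Var(eps_t) = sigma^2, the variance is
  gamma(0) = sigma^2 * (1 + sum_i theta_i^2).
  sum_i theta_i^2 = (0.087)^2 + (-0.393)^2 + (-0.63)^2 = 0.007569 + 0.154449 + 0.3969 = 0.558918.
  gamma(0) = 3 * (1 + 0.558918) = 3 * 1.558918 = 4.676754, which rounds to 4.6768.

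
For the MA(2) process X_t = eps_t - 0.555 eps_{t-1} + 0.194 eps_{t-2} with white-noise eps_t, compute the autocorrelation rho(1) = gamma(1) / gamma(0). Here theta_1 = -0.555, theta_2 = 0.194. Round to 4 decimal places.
\rho(1) = -0.4924

For an MA(q) process with theta_0 = 1, the autocovariance is
  gamma(k) = sigma^2 * sum_{i=0..q-k} theta_i * theta_{i+k},
and rho(k) = gamma(k) / gamma(0). Sigma^2 cancels.
  numerator   = (1)*(-0.555) + (-0.555)*(0.194) = -0.66267.
  denominator = (1)^2 + (-0.555)^2 + (0.194)^2 = 1.345661.
  rho(1) = -0.66267 / 1.345661 = -0.4924.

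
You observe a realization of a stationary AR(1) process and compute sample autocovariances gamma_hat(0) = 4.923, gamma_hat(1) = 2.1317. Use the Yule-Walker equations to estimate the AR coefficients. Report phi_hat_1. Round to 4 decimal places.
\hat\phi_{1} = 0.4330

The Yule-Walker equations for an AR(p) process read, in matrix form,
  Gamma_p phi = r_p,   with   (Gamma_p)_{ij} = gamma(|i - j|),
                       (r_p)_i = gamma(i),   i,j = 1..p.
Substitute the sample gammas (Toeplitz matrix and right-hand side of size 1):
  Gamma_p = [[4.923]]
  r_p     = [2.1317]
With p = 1 this is the single equation gamma(0) phi_1 = gamma(1):
  phi_hat_1 = gamma(1) / gamma(0) = 2.1317 / 4.923 = 0.4330.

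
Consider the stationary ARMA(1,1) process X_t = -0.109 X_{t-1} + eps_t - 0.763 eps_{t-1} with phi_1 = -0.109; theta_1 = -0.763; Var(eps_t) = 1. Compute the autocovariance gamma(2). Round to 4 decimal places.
\gamma(2) = 0.1042

Multiply the model equation by X_{t-k} and take expectations. With theta_0 = psi_0 = 1 and psi_j the MA(infinity) weights, this gives
  gamma(k) - sum_i phi_i gamma(k-i) = c_k,
  c_k = sigma^2 * sum_{j=k..q} theta_j psi_{j-k}   (c_k = 0 for k > q),
using gamma(-m) = gamma(m).
psi-weights needed (psi_j = theta_j + sum_i phi_i psi_{j-i}):
  psi_1 = theta_1 + phi_1 = -0.763 + (-0.109) = -0.872
Right-hand sides:
  c_0 = sigma^2 (1 + theta_1 psi_1) = 1 * (1 + (-0.763)(-0.872)) = 1 * 1.665336 = 1.665336
  c_1 = sigma^2 theta_1 = 1 * (-0.763) = -0.763
  c_2 = 0
Equations for k = 0 and k = 1 (AR order 1):
  gamma(0) = phi_1 gamma(1) + c_0
  gamma(1) = phi_1 gamma(0) + c_1
Substituting the second into the first: gamma(0) (1 - phi_1^2) = c_0 + phi_1 c_1, so
  gamma(0) = (c_0 + phi_1 c_1) / (1 - phi_1^2) = (1.665336 + (-0.109)(-0.763)) / (1 - (-0.109)^2) = 1.748503 / 0.988119 = 1.769527.
  gamma(1) = phi_1 gamma(0) + c_1 = (-0.109)(1.769527) + (-0.763) = -0.955878.
For k = 2 (> q): gamma(2) = phi_1 gamma(1) = (-0.109)(-0.955878) = 0.104191.
Therefore gamma(2) = 0.1042 (to 4 decimal places).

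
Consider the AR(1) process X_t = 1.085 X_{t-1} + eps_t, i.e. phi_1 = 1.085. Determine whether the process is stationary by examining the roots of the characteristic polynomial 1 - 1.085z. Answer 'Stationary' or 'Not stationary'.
\text{Not stationary}

The AR(p) characteristic polynomial is P(z) = 1 - 1.085z.
Stationarity requires all roots to lie outside the unit circle, i.e. |z| > 1 for every root.
This is linear in z: 1 + (-1.085) z = 0  =>  z = -1/(-1.085) = 0.921659,  |z| = 0.921659.
Moduli of all roots: 0.9217.
All moduli strictly greater than 1? No.
Verdict: Not stationary.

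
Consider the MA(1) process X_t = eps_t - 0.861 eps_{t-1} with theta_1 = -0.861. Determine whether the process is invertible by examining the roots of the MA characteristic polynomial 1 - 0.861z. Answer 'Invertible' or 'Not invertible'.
\text{Invertible}

The MA(q) characteristic polynomial is P(z) = 1 - 0.861z.
Invertibility requires all roots to lie outside the unit circle, i.e. |z| > 1 for every root.
This is linear in z: 1 + (-0.861) z = 0  =>  z = -1/(-0.861) = 1.16144,  |z| = 1.16144.
Moduli of all roots: 1.1614.
All moduli strictly greater than 1? Yes.
Verdict: Invertible.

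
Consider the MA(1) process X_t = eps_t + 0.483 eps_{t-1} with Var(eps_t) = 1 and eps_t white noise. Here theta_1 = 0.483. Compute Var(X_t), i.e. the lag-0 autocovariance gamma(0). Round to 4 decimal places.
\gamma(0) = 1.2333

For an MA(q) process X_t = eps_t + sum_i theta_i eps_{t-i} with
Var(eps_t) = sigma^2, the variance is
  gamma(0) = sigma^2 * (1 + sum_i theta_i^2).
  sum_i theta_i^2 = (0.483)^2 = 0.233289.
  gamma(0) = 1 * (1 + 0.233289) = 1 * 1.233289 = 1.233289, which rounds to 1.2333.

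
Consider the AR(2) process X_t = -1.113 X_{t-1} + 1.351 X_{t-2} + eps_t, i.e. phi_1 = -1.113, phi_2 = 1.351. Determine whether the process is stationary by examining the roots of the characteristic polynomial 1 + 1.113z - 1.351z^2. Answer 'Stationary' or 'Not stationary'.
\text{Not stationary}

The AR(p) characteristic polynomial is P(z) = 1 + 1.113z - 1.351z^2.
Stationarity requires all roots to lie outside the unit circle, i.e. |z| > 1 for every root.
Set 1 + (1.113) z + (-1.351) z^2 = 0, i.e. a z^2 + b z + c = 0 with a = -1.351, b = 1.113, c = 1.
Discriminant D = b^2 - 4ac = (1.113)^2 - 4*(-1.351)*1 = 1.238769 - (-5.404) = 6.642769.
D >= 0, so the roots are real: z = (-b +/- sqrt(D)) / (2a) = (-1.113 +/- 2.577357) / (-2.702).
  z_1 = (-1.113 + 2.577357) / (-2.702) = -0.542,   |z_1| = 0.542.
  z_2 = (-1.113 - 2.577357) / (-2.702) = 1.3658,   |z_2| = 1.3658.
Moduli of all roots: 0.5420, 1.3658.
All moduli strictly greater than 1? No.
Verdict: Not stationary.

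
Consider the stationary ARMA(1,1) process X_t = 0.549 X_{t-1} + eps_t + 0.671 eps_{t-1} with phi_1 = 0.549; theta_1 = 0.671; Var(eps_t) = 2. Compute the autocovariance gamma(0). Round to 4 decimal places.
\gamma(0) = 6.2611

Multiply the model equation by X_{t-k} and take expectations. With theta_0 = psi_0 = 1 and psi_j the MA(infinity) weights, this gives
  gamma(k) - sum_i phi_i gamma(k-i) = c_k,
  c_k = sigma^2 * sum_{j=k..q} theta_j psi_{j-k}   (c_k = 0 for k > q),
using gamma(-m) = gamma(m).
psi-weights needed (psi_j = theta_j + sum_i phi_i psi_{j-i}):
  psi_1 = theta_1 + phi_1 = 0.671 + (0.549) = 1.22
Right-hand sides:
  c_0 = sigma^2 (1 + theta_1 psi_1) = 2 * (1 + (0.671)(1.22)) = 2 * 1.81862 = 3.63724
  c_1 = sigma^2 theta_1 = 2 * (0.671) = 1.342
  c_2 = 0
Equations for k = 0 and k = 1 (AR order 1):
  gamma(0) = phi_1 gamma(1) + c_0
  gamma(1) = phi_1 gamma(0) + c_1
Substituting the second into the first: gamma(0) (1 - phi_1^2) = c_0 + phi_1 c_1, so
  gamma(0) = (c_0 + phi_1 c_1) / (1 - phi_1^2) = (3.63724 + (0.549)(1.342)) / (1 - (0.549)^2) = 4.373998 / 0.698599 = 6.2611.
Therefore gamma(0) = 6.2611 (to 4 decimal places).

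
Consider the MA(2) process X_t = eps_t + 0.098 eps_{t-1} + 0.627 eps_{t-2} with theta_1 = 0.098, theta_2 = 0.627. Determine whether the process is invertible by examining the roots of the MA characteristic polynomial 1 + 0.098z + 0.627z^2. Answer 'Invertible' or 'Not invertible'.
\text{Invertible}

The MA(q) characteristic polynomial is P(z) = 1 + 0.098z + 0.627z^2.
Invertibility requires all roots to lie outside the unit circle, i.e. |z| > 1 for every root.
Set 1 + (0.098) z + (0.627) z^2 = 0, i.e. a z^2 + b z + c = 0 with a = 0.627, b = 0.098, c = 1.
Discriminant D = b^2 - 4ac = (0.098)^2 - 4*(0.627)*1 = 0.009604 - (2.508) = -2.498396.
D < 0, so the roots are the complex-conjugate pair z = (-b +/- i sqrt(-D)) / (2a) = -0.0781 +/- 1.2605i.
For a conjugate pair |z|^2 = z * conj(z) = (product of roots) = c/a = 1/(0.627) = 1.594896, so |z| = sqrt(1.594896) = 1.2629 for both roots.
Moduli of all roots: 1.2629, 1.2629.
All moduli strictly greater than 1? Yes.
Verdict: Invertible.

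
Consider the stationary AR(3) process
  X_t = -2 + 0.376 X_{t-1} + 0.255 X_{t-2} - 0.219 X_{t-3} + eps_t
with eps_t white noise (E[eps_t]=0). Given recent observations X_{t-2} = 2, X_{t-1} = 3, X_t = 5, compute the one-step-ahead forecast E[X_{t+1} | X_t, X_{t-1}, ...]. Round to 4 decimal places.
E[X_{t+1} \mid \mathcal F_t] = 0.2070

For an AR(p) model X_t = c + sum_i phi_i X_{t-i} + eps_t, the
one-step-ahead conditional mean is
  E[X_{t+1} | X_t, ...] = c + sum_i phi_i X_{t+1-i}.
Substitute known values:
  E[X_{t+1} | ...] = -2 + (0.376) * (5) + (0.255) * (3) + (-0.219) * (2)
                   = 0.2070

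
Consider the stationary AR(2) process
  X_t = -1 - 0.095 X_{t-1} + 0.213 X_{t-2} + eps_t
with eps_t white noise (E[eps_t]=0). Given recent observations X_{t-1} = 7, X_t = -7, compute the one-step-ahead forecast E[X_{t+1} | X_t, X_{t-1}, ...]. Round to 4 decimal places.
E[X_{t+1} \mid \mathcal F_t] = 1.1560

For an AR(p) model X_t = c + sum_i phi_i X_{t-i} + eps_t, the
one-step-ahead conditional mean is
  E[X_{t+1} | X_t, ...] = c + sum_i phi_i X_{t+1-i}.
Substitute known values:
  E[X_{t+1} | ...] = -1 + (-0.095) * (-7) + (0.213) * (7)
                   = 1.1560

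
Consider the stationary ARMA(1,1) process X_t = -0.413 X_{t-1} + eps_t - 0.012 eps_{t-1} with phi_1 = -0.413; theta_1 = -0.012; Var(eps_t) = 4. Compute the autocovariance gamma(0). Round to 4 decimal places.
\gamma(0) = 4.8711

Multiply the model equation by X_{t-k} and take expectations. With theta_0 = psi_0 = 1 and psi_j the MA(infinity) weights, this gives
  gamma(k) - sum_i phi_i gamma(k-i) = c_k,
  c_k = sigma^2 * sum_{j=k..q} theta_j psi_{j-k}   (c_k = 0 for k > q),
using gamma(-m) = gamma(m).
psi-weights needed (psi_j = theta_j + sum_i phi_i psi_{j-i}):
  psi_1 = theta_1 + phi_1 = -0.012 + (-0.413) = -0.425
Right-hand sides:
  c_0 = sigma^2 (1 + theta_1 psi_1) = 4 * (1 + (-0.012)(-0.425)) = 4 * 1.0051 = 4.0204
  c_1 = sigma^2 theta_1 = 4 * (-0.012) = -0.048
  c_2 = 0
Equations for k = 0 and k = 1 (AR order 1):
  gamma(0) = phi_1 gamma(1) + c_0
  gamma(1) = phi_1 gamma(0) + c_1
Substituting the second into the first: gamma(0) (1 - phi_1^2) = c_0 + phi_1 c_1, so
  gamma(0) = (c_0 + phi_1 c_1) / (1 - phi_1^2) = (4.0204 + (-0.413)(-0.048)) / (1 - (-0.413)^2) = 4.040224 / 0.829431 = 4.871079.
Therefore gamma(0) = 4.8711 (to 4 decimal places).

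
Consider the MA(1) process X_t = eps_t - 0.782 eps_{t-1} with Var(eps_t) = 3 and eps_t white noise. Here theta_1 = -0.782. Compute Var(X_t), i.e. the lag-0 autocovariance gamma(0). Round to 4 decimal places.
\gamma(0) = 4.8346

For an MA(q) process X_t = eps_t + sum_i theta_i eps_{t-i} with
Var(eps_t) = sigma^2, the variance is
  gamma(0) = sigma^2 * (1 + sum_i theta_i^2).
  sum_i theta_i^2 = (-0.782)^2 = 0.611524.
  gamma(0) = 3 * (1 + 0.611524) = 3 * 1.611524 = 4.834572, which rounds to 4.8346.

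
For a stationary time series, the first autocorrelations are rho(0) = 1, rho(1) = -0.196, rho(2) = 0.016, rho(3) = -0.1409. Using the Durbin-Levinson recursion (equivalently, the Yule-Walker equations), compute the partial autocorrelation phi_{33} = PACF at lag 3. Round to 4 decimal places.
\phi_{33} = -0.1480

The PACF at lag k is phi_{kk}, the last component of the solution
to the Yule-Walker system G_k phi = r_k where
  (G_k)_{ij} = rho(|i - j|), (r_k)_i = rho(i), i,j = 1..k.
Equivalently, Durbin-Levinson gives phi_{kk} iteratively:
  phi_{11} = rho(1)
  phi_{kk} = [rho(k) - sum_{j=1..k-1} phi_{k-1,j} rho(k-j)]
            / [1 - sum_{j=1..k-1} phi_{k-1,j} rho(j)],
  phi_{k,j} = phi_{k-1,j} - phi_{kk} phi_{k-1,k-j},  j = 1..k-1.
Step k = 1:
  phi_11 = rho(1) = -0.196.
Step k = 2:
  phi_22 = [rho(2) - phi_11 rho(1)] / [1 - phi_11 rho(1)] = [0.016 - (-0.196)(-0.196)] / [1 - (-0.196)(-0.196)]
         = -0.022416 / 0.961584 = -0.023312.
  Update: phi_21 = phi_11 - phi_22 phi_11 = -0.196 - (-0.023312)(-0.196) = -0.200569.
Step k = 3:
  phi_33 = [rho(3) - phi_21 rho(2) - phi_22 rho(1)] / [1 - phi_21 rho(1) - phi_22 rho(2)]
    numerator   = -0.1409 - (-0.200569)(0.016) - (-0.023312)(-0.196) = -0.14225996
    denominator = 1 - (-0.200569)(-0.196) - (-0.023312)(0.016) = 0.96106145
  phi_33 = -0.14225996 / 0.96106145 = -0.148.
Therefore phi_{33} = -0.1480.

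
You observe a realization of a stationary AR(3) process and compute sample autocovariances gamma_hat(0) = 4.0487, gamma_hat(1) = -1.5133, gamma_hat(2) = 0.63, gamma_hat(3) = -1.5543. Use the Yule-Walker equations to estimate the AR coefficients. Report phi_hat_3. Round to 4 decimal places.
\hat\phi_{3} = -0.3720

The Yule-Walker equations for an AR(p) process read, in matrix form,
  Gamma_p phi = r_p,   with   (Gamma_p)_{ij} = gamma(|i - j|),
                       (r_p)_i = gamma(i),   i,j = 1..p.
Substitute the sample gammas (Toeplitz matrix and right-hand side of size 3):
  Gamma_p = [[4.0487, -1.5133, 0.63], [-1.5133, 4.0487, -1.5133], [0.63, -1.5133, 4.0487]]
  r_p     = [-1.5133, 0.63, -1.5543]
Written out (R1..R3):
  (R1) 4.0487 phi_1 - 1.5133 phi_2 + 0.63 phi_3 = -1.5133
  (R2) -1.5133 phi_1 + 4.0487 phi_2 - 1.5133 phi_3 = 0.63
  (R3) 0.63 phi_1 - 1.5133 phi_2 + 4.0487 phi_3 = -1.5543
Gaussian elimination:
  R2 <- R2 - (-1.5133/4.0487) R1 = R2 - (-0.373774) R1:  3.483067 phi_2 - 1.277822 phi_3 = 0.064367
  R3 <- R3 - (0.63/4.0487) R1 = R3 - (0.155606) R1:  -1.277822 phi_2 + 3.950669 phi_3 = -1.318822
  R3 <- R3 - (-1.277822/3.483067) R2 = R3 - (-0.366867) R2:  3.481878 phi_3 = -1.295208
Back-substitution:
  phi_hat_3 = -1.295208 / 3.481878 = -0.371985
  phi_hat_2 = (0.064367 - (-1.277822)(-0.371985)) / 3.483067 = -0.117989
  phi_hat_1 = (-1.5133 - (-1.5133)(-0.117989) - (0.63)(-0.371985)) / 4.0487 = -0.359993
So phi_hat = [-0.3600, -0.1180, -0.3720].
Therefore phi_hat_3 = -0.3720.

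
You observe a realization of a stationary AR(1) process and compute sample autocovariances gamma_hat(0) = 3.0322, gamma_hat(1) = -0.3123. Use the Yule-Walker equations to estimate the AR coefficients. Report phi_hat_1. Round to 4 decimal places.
\hat\phi_{1} = -0.1030

The Yule-Walker equations for an AR(p) process read, in matrix form,
  Gamma_p phi = r_p,   with   (Gamma_p)_{ij} = gamma(|i - j|),
                       (r_p)_i = gamma(i),   i,j = 1..p.
Substitute the sample gammas (Toeplitz matrix and right-hand side of size 1):
  Gamma_p = [[3.0322]]
  r_p     = [-0.3123]
With p = 1 this is the single equation gamma(0) phi_1 = gamma(1):
  phi_hat_1 = gamma(1) / gamma(0) = -0.3123 / 3.0322 = -0.1030.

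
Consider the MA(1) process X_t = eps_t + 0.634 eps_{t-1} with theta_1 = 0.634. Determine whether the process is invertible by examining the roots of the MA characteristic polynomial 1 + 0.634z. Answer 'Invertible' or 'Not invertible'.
\text{Invertible}

The MA(q) characteristic polynomial is P(z) = 1 + 0.634z.
Invertibility requires all roots to lie outside the unit circle, i.e. |z| > 1 for every root.
This is linear in z: 1 + (0.634) z = 0  =>  z = -1/(0.634) = -1.577287,  |z| = 1.577287.
Moduli of all roots: 1.5773.
All moduli strictly greater than 1? Yes.
Verdict: Invertible.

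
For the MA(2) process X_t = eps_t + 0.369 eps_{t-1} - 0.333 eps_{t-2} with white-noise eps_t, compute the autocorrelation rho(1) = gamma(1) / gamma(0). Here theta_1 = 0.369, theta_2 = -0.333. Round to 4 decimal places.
\rho(1) = 0.1974

For an MA(q) process with theta_0 = 1, the autocovariance is
  gamma(k) = sigma^2 * sum_{i=0..q-k} theta_i * theta_{i+k},
and rho(k) = gamma(k) / gamma(0). Sigma^2 cancels.
  numerator   = (1)*(0.369) + (0.369)*(-0.333) = 0.246123.
  denominator = (1)^2 + (0.369)^2 + (-0.333)^2 = 1.24705.
  rho(1) = 0.246123 / 1.24705 = 0.1974.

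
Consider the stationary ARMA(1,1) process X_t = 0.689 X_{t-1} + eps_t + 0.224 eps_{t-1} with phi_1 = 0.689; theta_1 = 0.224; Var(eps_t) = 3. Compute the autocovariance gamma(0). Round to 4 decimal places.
\gamma(0) = 7.7607

Multiply the model equation by X_{t-k} and take expectations. With theta_0 = psi_0 = 1 and psi_j the MA(infinity) weights, this gives
  gamma(k) - sum_i phi_i gamma(k-i) = c_k,
  c_k = sigma^2 * sum_{j=k..q} theta_j psi_{j-k}   (c_k = 0 for k > q),
using gamma(-m) = gamma(m).
psi-weights needed (psi_j = theta_j + sum_i phi_i psi_{j-i}):
  psi_1 = theta_1 + phi_1 = 0.224 + (0.689) = 0.913
Right-hand sides:
  c_0 = sigma^2 (1 + theta_1 psi_1) = 3 * (1 + (0.224)(0.913)) = 3 * 1.204512 = 3.613536
  c_1 = sigma^2 theta_1 = 3 * (0.224) = 0.672
  c_2 = 0
Equations for k = 0 and k = 1 (AR order 1):
  gamma(0) = phi_1 gamma(1) + c_0
  gamma(1) = phi_1 gamma(0) + c_1
Substituting the second into the first: gamma(0) (1 - phi_1^2) = c_0 + phi_1 c_1, so
  gamma(0) = (c_0 + phi_1 c_1) / (1 - phi_1^2) = (3.613536 + (0.689)(0.672)) / (1 - (0.689)^2) = 4.076544 / 0.525279 = 7.760721.
Therefore gamma(0) = 7.7607 (to 4 decimal places).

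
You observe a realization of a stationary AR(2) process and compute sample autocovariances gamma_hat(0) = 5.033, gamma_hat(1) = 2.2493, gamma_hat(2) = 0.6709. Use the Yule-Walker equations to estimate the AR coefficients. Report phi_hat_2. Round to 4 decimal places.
\hat\phi_{2} = -0.0830

The Yule-Walker equations for an AR(p) process read, in matrix form,
  Gamma_p phi = r_p,   with   (Gamma_p)_{ij} = gamma(|i - j|),
                       (r_p)_i = gamma(i),   i,j = 1..p.
Substitute the sample gammas (Toeplitz matrix and right-hand side of size 2):
  Gamma_p = [[5.033, 2.2493], [2.2493, 5.033]]
  r_p     = [2.2493, 0.6709]
Written out:
  5.033 phi_1 + 2.2493 phi_2 = 2.2493
  2.2493 phi_1 + 5.033 phi_2 = 0.6709
Solve by Cramer's rule:
  det = gamma(0)^2 - gamma(1)^2 = (5.033)^2 - (2.2493)^2 = 25.331089 - 5.05935049 = 20.27173851
  phi_hat_1 = [gamma(1) gamma(0) - gamma(1) gamma(2)] / det = [(2.2493)(5.033) - (2.2493)(0.6709)] / 20.27173851 = 9.81167153 / 20.27173851 = 0.484
  phi_hat_2 = [gamma(0) gamma(2) - gamma(1)^2] / det = [(5.033)(0.6709) - (2.2493)^2] / 20.27173851 = -1.68271079 / 20.27173851 = -0.083
So phi_hat = [0.4840, -0.0830].
Therefore phi_hat_2 = -0.0830.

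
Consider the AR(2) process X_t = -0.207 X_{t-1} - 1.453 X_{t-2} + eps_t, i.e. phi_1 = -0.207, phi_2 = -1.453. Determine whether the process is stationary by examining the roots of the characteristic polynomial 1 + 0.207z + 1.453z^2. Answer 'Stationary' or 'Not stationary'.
\text{Not stationary}

The AR(p) characteristic polynomial is P(z) = 1 + 0.207z + 1.453z^2.
Stationarity requires all roots to lie outside the unit circle, i.e. |z| > 1 for every root.
Set 1 + (0.207) z + (1.453) z^2 = 0, i.e. a z^2 + b z + c = 0 with a = 1.453, b = 0.207, c = 1.
Discriminant D = b^2 - 4ac = (0.207)^2 - 4*(1.453)*1 = 0.042849 - (5.812) = -5.769151.
D < 0, so the roots are the complex-conjugate pair z = (-b +/- i sqrt(-D)) / (2a) = -0.0712 +/- 0.8265i.
For a conjugate pair |z|^2 = z * conj(z) = (product of roots) = c/a = 1/(1.453) = 0.688231, so |z| = sqrt(0.688231) = 0.8296 for both roots.
Moduli of all roots: 0.8296, 0.8296.
All moduli strictly greater than 1? No.
Verdict: Not stationary.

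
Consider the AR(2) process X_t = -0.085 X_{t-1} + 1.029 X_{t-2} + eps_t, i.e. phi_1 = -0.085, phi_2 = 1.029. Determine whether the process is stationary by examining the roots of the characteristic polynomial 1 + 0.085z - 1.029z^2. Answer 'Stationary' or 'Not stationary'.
\text{Not stationary}

The AR(p) characteristic polynomial is P(z) = 1 + 0.085z - 1.029z^2.
Stationarity requires all roots to lie outside the unit circle, i.e. |z| > 1 for every root.
Set 1 + (0.085) z + (-1.029) z^2 = 0, i.e. a z^2 + b z + c = 0 with a = -1.029, b = 0.085, c = 1.
Discriminant D = b^2 - 4ac = (0.085)^2 - 4*(-1.029)*1 = 0.007225 - (-4.116) = 4.123225.
D >= 0, so the roots are real: z = (-b +/- sqrt(D)) / (2a) = (-0.085 +/- 2.030573) / (-2.058).
  z_1 = (-0.085 + 2.030573) / (-2.058) = -0.9454,   |z_1| = 0.9454.
  z_2 = (-0.085 - 2.030573) / (-2.058) = 1.028,   |z_2| = 1.028.
Moduli of all roots: 0.9454, 1.0280.
All moduli strictly greater than 1? No.
Verdict: Not stationary.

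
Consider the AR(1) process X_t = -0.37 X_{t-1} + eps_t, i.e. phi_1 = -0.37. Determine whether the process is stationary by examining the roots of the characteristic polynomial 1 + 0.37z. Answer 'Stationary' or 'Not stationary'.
\text{Stationary}

The AR(p) characteristic polynomial is P(z) = 1 + 0.37z.
Stationarity requires all roots to lie outside the unit circle, i.e. |z| > 1 for every root.
This is linear in z: 1 + (0.37) z = 0  =>  z = -1/(0.37) = -2.702703,  |z| = 2.702703.
Moduli of all roots: 2.7027.
All moduli strictly greater than 1? Yes.
Verdict: Stationary.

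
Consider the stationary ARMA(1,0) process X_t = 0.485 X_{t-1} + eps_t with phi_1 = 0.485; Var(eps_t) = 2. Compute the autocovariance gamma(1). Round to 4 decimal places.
\gamma(1) = 1.2683

Multiply the model equation by X_{t-k} and take expectations. With theta_0 = psi_0 = 1 and psi_j the MA(infinity) weights, this gives
  gamma(k) - sum_i phi_i gamma(k-i) = c_k,
  c_k = sigma^2 * sum_{j=k..q} theta_j psi_{j-k}   (c_k = 0 for k > q),
using gamma(-m) = gamma(m).
Pure AR (q = 0): c_0 = sigma^2 = 2, c_k = 0 for k >= 1.
Equations for k = 0 and k = 1 (AR order 1):
  gamma(0) = phi_1 gamma(1) + c_0
  gamma(1) = phi_1 gamma(0) + c_1
Substituting the second into the first: gamma(0) (1 - phi_1^2) = c_0 + phi_1 c_1, so
  gamma(0) = c_0 / (1 - phi_1^2) = 2 / (1 - (0.485)^2) = 2 / 0.764775 = 2.615148.
  gamma(1) = phi_1 gamma(0) = (0.485)(2.615148) = 1.268347.
Therefore gamma(1) = 1.2683 (to 4 decimal places).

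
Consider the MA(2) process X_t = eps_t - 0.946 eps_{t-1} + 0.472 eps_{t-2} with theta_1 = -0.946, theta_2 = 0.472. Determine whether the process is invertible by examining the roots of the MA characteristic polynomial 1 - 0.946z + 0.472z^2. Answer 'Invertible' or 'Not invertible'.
\text{Invertible}

The MA(q) characteristic polynomial is P(z) = 1 - 0.946z + 0.472z^2.
Invertibility requires all roots to lie outside the unit circle, i.e. |z| > 1 for every root.
Set 1 + (-0.946) z + (0.472) z^2 = 0, i.e. a z^2 + b z + c = 0 with a = 0.472, b = -0.946, c = 1.
Discriminant D = b^2 - 4ac = (-0.946)^2 - 4*(0.472)*1 = 0.894916 - (1.888) = -0.993084.
D < 0, so the roots are the complex-conjugate pair z = (-b +/- i sqrt(-D)) / (2a) = 1.0021 +/- 1.0557i.
For a conjugate pair |z|^2 = z * conj(z) = (product of roots) = c/a = 1/(0.472) = 2.118644, so |z| = sqrt(2.118644) = 1.4556 for both roots.
Moduli of all roots: 1.4556, 1.4556.
All moduli strictly greater than 1? Yes.
Verdict: Invertible.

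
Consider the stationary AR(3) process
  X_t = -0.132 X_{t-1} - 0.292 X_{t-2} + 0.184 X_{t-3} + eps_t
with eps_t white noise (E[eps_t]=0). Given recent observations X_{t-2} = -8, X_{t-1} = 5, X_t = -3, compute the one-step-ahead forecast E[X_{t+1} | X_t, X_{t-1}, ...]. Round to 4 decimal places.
E[X_{t+1} \mid \mathcal F_t] = -2.5360

For an AR(p) model X_t = c + sum_i phi_i X_{t-i} + eps_t, the
one-step-ahead conditional mean is
  E[X_{t+1} | X_t, ...] = c + sum_i phi_i X_{t+1-i}.
Substitute known values:
  E[X_{t+1} | ...] = (-0.132) * (-3) + (-0.292) * (5) + (0.184) * (-8)
                   = -2.5360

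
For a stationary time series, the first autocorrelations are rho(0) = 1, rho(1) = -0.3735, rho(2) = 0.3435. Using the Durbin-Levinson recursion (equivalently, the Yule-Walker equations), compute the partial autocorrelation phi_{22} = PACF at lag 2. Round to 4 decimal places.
\phi_{22} = 0.2371

The PACF at lag k is phi_{kk}, the last component of the solution
to the Yule-Walker system G_k phi = r_k where
  (G_k)_{ij} = rho(|i - j|), (r_k)_i = rho(i), i,j = 1..k.
Equivalently, Durbin-Levinson gives phi_{kk} iteratively:
  phi_{11} = rho(1)
  phi_{kk} = [rho(k) - sum_{j=1..k-1} phi_{k-1,j} rho(k-j)]
            / [1 - sum_{j=1..k-1} phi_{k-1,j} rho(j)],
  phi_{k,j} = phi_{k-1,j} - phi_{kk} phi_{k-1,k-j},  j = 1..k-1.
Step k = 1:
  phi_11 = rho(1) = -0.3735.
Step k = 2:
  phi_22 = [rho(2) - phi_11 rho(1)] / [1 - phi_11 rho(1)] = [0.3435 - (-0.3735)(-0.3735)] / [1 - (-0.3735)(-0.3735)]
         = 0.20399775 / 0.86049775 = 0.2371.
Therefore phi_{22} = 0.2371.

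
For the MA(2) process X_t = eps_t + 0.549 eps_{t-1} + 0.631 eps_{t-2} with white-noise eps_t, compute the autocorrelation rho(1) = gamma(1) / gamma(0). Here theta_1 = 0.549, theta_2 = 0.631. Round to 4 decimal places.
\rho(1) = 0.5269

For an MA(q) process with theta_0 = 1, the autocovariance is
  gamma(k) = sigma^2 * sum_{i=0..q-k} theta_i * theta_{i+k},
and rho(k) = gamma(k) / gamma(0). Sigma^2 cancels.
  numerator   = (1)*(0.549) + (0.549)*(0.631) = 0.895419.
  denominator = (1)^2 + (0.549)^2 + (0.631)^2 = 1.699562.
  rho(1) = 0.895419 / 1.699562 = 0.5269.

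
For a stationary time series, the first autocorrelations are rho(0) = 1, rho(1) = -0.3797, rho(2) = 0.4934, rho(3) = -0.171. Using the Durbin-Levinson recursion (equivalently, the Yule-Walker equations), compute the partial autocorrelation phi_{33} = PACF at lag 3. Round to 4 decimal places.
\phi_{33} = 0.1330

The PACF at lag k is phi_{kk}, the last component of the solution
to the Yule-Walker system G_k phi = r_k where
  (G_k)_{ij} = rho(|i - j|), (r_k)_i = rho(i), i,j = 1..k.
Equivalently, Durbin-Levinson gives phi_{kk} iteratively:
  phi_{11} = rho(1)
  phi_{kk} = [rho(k) - sum_{j=1..k-1} phi_{k-1,j} rho(k-j)]
            / [1 - sum_{j=1..k-1} phi_{k-1,j} rho(j)],
  phi_{k,j} = phi_{k-1,j} - phi_{kk} phi_{k-1,k-j},  j = 1..k-1.
Step k = 1:
  phi_11 = rho(1) = -0.3797.
Step k = 2:
  phi_22 = [rho(2) - phi_11 rho(1)] / [1 - phi_11 rho(1)] = [0.4934 - (-0.3797)(-0.3797)] / [1 - (-0.3797)(-0.3797)]
         = 0.34922791 / 0.85582791 = 0.408059.
  Update: phi_21 = phi_11 - phi_22 phi_11 = -0.3797 - (0.408059)(-0.3797) = -0.22476.
Step k = 3:
  phi_33 = [rho(3) - phi_21 rho(2) - phi_22 rho(1)] / [1 - phi_21 rho(1) - phi_22 rho(2)]
    numerator   = -0.171 - (-0.22476)(0.4934) - (0.408059)(-0.3797) = 0.0948365
    denominator = 1 - (-0.22476)(-0.3797) - (0.408059)(0.4934) = 0.71332247
  phi_33 = 0.0948365 / 0.71332247 = 0.133.
Therefore phi_{33} = 0.1330.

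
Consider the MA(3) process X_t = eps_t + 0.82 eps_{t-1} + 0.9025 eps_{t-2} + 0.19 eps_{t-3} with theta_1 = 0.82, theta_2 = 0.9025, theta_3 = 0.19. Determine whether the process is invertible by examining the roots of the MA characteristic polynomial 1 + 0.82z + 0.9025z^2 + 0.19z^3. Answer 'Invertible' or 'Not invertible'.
\text{Invertible}

The MA(q) characteristic polynomial is P(z) = 1 + 0.82z + 0.9025z^2 + 0.19z^3.
Invertibility requires all roots to lie outside the unit circle, i.e. |z| > 1 for every root.
Degree 3: look for a simple real root z0 first, then factor out (1 - z/z0) and solve the remaining quadratic.
Testing z0 = -4: P(-4) = 1 + (0.82)(-4) + (0.9025)(-4)^2 + (0.19)(-4)^3
  = 1 + (-3.28) + (14.44) + (-12.16) = 0.  So z_0 = -4 is a root, |z_0| = 4.
Divide out the factor (1 + 0.25 z) = (1 - z/z0) (since 1/z0 = -0.25):
  P(z) = (1 + 0.25 z)(1 + (0.57) z + (0.76) z^2)
  [check: z-coef 0.57 - (-0.25) = 0.82; z^2-coef 0.76 - (-0.25)(0.57) = 0.9025; z^3-coef -(-0.25)(0.76) = 0.19.]
Remaining roots from the quadratic factor 1 + (0.57) z + (0.76) z^2:
  Set 1 + (0.57) z + (0.76) z^2 = 0, i.e. a z^2 + b z + c = 0 with a = 0.76, b = 0.57, c = 1.
  Discriminant D = b^2 - 4ac = (0.57)^2 - 4*(0.76)*1 = 0.3249 - (3.04) = -2.7151.
  D < 0, so the roots are the complex-conjugate pair z = (-b +/- i sqrt(-D)) / (2a) = -0.375 +/- 1.0841i.
  For a conjugate pair |z|^2 = z * conj(z) = (product of roots) = c/a = 1/(0.76) = 1.315789, so |z| = sqrt(1.315789) = 1.1471 for both roots.
Moduli of all roots: 4.0000, 1.1471, 1.1471.
All moduli strictly greater than 1? Yes.
Verdict: Invertible.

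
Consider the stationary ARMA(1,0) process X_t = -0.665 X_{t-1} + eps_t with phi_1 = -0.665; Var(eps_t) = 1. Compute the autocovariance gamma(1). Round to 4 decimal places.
\gamma(1) = -1.1922

Multiply the model equation by X_{t-k} and take expectations. With theta_0 = psi_0 = 1 and psi_j the MA(infinity) weights, this gives
  gamma(k) - sum_i phi_i gamma(k-i) = c_k,
  c_k = sigma^2 * sum_{j=k..q} theta_j psi_{j-k}   (c_k = 0 for k > q),
using gamma(-m) = gamma(m).
Pure AR (q = 0): c_0 = sigma^2 = 1, c_k = 0 for k >= 1.
Equations for k = 0 and k = 1 (AR order 1):
  gamma(0) = phi_1 gamma(1) + c_0
  gamma(1) = phi_1 gamma(0) + c_1
Substituting the second into the first: gamma(0) (1 - phi_1^2) = c_0 + phi_1 c_1, so
  gamma(0) = c_0 / (1 - phi_1^2) = 1 / (1 - (-0.665)^2) = 1 / 0.557775 = 1.792838.
  gamma(1) = phi_1 gamma(0) = (-0.665)(1.792838) = -1.192237.
Therefore gamma(1) = -1.1922 (to 4 decimal places).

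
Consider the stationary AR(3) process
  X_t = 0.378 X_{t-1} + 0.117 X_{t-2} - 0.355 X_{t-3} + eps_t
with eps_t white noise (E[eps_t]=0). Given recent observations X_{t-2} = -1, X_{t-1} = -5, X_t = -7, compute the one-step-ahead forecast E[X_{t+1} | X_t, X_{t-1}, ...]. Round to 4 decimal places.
E[X_{t+1} \mid \mathcal F_t] = -2.8760

For an AR(p) model X_t = c + sum_i phi_i X_{t-i} + eps_t, the
one-step-ahead conditional mean is
  E[X_{t+1} | X_t, ...] = c + sum_i phi_i X_{t+1-i}.
Substitute known values:
  E[X_{t+1} | ...] = (0.378) * (-7) + (0.117) * (-5) + (-0.355) * (-1)
                   = -2.8760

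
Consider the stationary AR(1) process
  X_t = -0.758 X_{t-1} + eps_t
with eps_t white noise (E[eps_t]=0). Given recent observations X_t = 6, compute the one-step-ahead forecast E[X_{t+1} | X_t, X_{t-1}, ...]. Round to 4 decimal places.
E[X_{t+1} \mid \mathcal F_t] = -4.5480

For an AR(p) model X_t = c + sum_i phi_i X_{t-i} + eps_t, the
one-step-ahead conditional mean is
  E[X_{t+1} | X_t, ...] = c + sum_i phi_i X_{t+1-i}.
Substitute known values:
  E[X_{t+1} | ...] = (-0.758) * (6)
                   = -4.5480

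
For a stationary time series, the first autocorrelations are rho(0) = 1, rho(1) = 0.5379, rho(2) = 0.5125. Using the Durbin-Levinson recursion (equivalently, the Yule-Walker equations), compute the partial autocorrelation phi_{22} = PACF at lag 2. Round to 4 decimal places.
\phi_{22} = 0.3140

The PACF at lag k is phi_{kk}, the last component of the solution
to the Yule-Walker system G_k phi = r_k where
  (G_k)_{ij} = rho(|i - j|), (r_k)_i = rho(i), i,j = 1..k.
Equivalently, Durbin-Levinson gives phi_{kk} iteratively:
  phi_{11} = rho(1)
  phi_{kk} = [rho(k) - sum_{j=1..k-1} phi_{k-1,j} rho(k-j)]
            / [1 - sum_{j=1..k-1} phi_{k-1,j} rho(j)],
  phi_{k,j} = phi_{k-1,j} - phi_{kk} phi_{k-1,k-j},  j = 1..k-1.
Step k = 1:
  phi_11 = rho(1) = 0.5379.
Step k = 2:
  phi_22 = [rho(2) - phi_11 rho(1)] / [1 - phi_11 rho(1)] = [0.5125 - (0.5379)(0.5379)] / [1 - (0.5379)(0.5379)]
         = 0.22316359 / 0.71066359 = 0.314.
Therefore phi_{22} = 0.3140.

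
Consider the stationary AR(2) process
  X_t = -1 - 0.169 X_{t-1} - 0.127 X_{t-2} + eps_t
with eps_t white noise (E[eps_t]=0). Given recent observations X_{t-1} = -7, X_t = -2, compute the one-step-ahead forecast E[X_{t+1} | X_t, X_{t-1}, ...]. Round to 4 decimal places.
E[X_{t+1} \mid \mathcal F_t] = 0.2270

For an AR(p) model X_t = c + sum_i phi_i X_{t-i} + eps_t, the
one-step-ahead conditional mean is
  E[X_{t+1} | X_t, ...] = c + sum_i phi_i X_{t+1-i}.
Substitute known values:
  E[X_{t+1} | ...] = -1 + (-0.169) * (-2) + (-0.127) * (-7)
                   = 0.2270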